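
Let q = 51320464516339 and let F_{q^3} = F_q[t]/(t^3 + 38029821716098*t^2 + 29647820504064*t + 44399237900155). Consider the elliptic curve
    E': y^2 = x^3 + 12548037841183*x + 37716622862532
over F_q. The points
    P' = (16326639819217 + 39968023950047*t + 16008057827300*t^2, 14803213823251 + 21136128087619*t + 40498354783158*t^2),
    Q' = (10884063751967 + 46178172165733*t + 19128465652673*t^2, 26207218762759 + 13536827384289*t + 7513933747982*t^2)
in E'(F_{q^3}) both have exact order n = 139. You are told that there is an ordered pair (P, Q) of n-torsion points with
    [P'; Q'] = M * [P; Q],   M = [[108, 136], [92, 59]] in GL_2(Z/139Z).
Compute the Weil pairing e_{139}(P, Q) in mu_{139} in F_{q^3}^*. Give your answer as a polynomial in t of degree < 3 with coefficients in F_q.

38648406604284 + 13989548181079*t + 38842995992493*t^2

The 139-Weil pairing on E[139] over F_{51320464516339} is alternating-bilinear: e_{139}(P',Q') = e_{139}(P,Q)^det(M).
det(M) mod 139 = 115; its inverse in (Z/139)^* is 110 (check: 115*110 mod 139 = 1).
n = 139 = (10001011)_2 (8 bits, wt 4); accumulate f_{139,P'}(Q'+S)/f_{139,P'}(S) along the 7-step ladder.
f_P(D_Q)/f_Q(D_P) = 15136140822781 + 2778497929937*t + 14259015340192*t^2.
e_{139}(P,Q) = (15136140822781 + 2778497929937*t + 14259015340192*t^2)^{110} = 38648406604284 + 13989548181079*t + 38842995992493*t^2.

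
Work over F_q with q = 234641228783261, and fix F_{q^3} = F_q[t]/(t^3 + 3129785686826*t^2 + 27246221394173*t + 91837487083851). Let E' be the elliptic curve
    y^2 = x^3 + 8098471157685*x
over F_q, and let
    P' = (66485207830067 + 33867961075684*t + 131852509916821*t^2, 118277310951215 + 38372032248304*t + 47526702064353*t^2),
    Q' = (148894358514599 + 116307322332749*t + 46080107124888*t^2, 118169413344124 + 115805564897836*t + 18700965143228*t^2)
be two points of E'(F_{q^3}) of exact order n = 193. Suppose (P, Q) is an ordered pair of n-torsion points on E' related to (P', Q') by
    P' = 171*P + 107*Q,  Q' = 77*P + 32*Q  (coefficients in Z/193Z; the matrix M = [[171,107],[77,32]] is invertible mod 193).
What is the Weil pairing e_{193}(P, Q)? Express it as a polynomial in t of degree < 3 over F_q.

Under M = [[171,107],[77,32]] in GL_2(Z/193), e_{193}(P',Q') = e_{193}(P,Q)^(171*32-107*77 mod 193).
171*32 - 107*77 = -2767; reduced mod 193: det = 128, inverse 95.
Run Miller on y^2=x^3+8098471157685*x over F_{234641228783261}: ladder 11000001 (8 bits); e = f_P(D_Q)/f_Q(D_P).
e_{193}(P',Q') = 62135525132795 + 30388062109532*t + 85033542793690*t^2.
Hence e(P,Q) = 117723797015739 + 1929142672488*t + 68085915991256*t^2 in F_{234641228783261^3}^*.

117723797015739 + 1929142672488*t + 68085915991256*t^2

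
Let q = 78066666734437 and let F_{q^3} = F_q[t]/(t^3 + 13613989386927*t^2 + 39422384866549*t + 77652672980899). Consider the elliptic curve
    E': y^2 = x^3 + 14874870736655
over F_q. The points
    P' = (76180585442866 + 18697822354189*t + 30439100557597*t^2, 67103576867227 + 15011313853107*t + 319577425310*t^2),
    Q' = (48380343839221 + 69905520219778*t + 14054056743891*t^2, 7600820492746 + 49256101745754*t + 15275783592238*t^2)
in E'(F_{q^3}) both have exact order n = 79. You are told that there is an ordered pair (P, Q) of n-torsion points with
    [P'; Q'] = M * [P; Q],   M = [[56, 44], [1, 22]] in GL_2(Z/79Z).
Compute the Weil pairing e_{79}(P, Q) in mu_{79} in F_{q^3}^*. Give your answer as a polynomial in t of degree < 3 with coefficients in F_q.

Under M = [[56,44],[1,22]] in GL_2(Z/79), e_{79}(P',Q') = e_{79}(P,Q)^(56*22-44*1 mod 79).
Inverting 3 mod 79: 53. Thus e_{79}(P,Q) = e(P',Q')^{53}.
Miller loop for e_{79} over F_{78066666734437^3}: bits of 79 = 1001111; 6 double steps + 4 add steps, l/v at each.
The quotient is 13801676308413 + 51331249197218*t + 56130724325*t^2.
e_{79}(P,Q) = (13801676308413 + 51331249197218*t + 56130724325*t^2)^{53} = 31856473045125 + 23264030008226*t + 69674402671724*t^2.

31856473045125 + 23264030008226*t + 69674402671724*t^2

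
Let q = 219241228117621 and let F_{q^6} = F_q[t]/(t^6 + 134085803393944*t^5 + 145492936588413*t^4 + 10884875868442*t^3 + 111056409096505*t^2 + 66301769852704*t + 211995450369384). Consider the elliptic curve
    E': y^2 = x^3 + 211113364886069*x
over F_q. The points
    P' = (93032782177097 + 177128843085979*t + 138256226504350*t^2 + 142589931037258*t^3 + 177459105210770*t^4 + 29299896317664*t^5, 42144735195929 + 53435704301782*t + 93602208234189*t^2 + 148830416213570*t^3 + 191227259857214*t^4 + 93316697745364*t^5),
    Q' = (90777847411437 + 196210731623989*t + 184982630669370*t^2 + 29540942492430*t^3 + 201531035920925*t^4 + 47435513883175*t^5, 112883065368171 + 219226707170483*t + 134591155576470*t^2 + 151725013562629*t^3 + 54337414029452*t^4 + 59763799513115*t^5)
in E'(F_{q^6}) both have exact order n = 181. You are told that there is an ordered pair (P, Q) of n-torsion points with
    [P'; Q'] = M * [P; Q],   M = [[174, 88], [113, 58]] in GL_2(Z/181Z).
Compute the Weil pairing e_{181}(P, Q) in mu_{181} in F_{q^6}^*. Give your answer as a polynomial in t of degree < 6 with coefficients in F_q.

79394323942569 + 109304105972579*t + 108588529038756*t^2 + 83482089314207*t^3 + 188515861712291*t^4 + 77287594106532*t^5

Since e_{181}(P,P)=e_{181}(Q,Q)=1 and e_{181}(Q,P)=e_{181}(P,Q)^{-1}, expanding e_{181}(174*P + 88*Q,113*P + 58*Q) leaves e(P,Q)^det(M).
So e_{181}(P,Q) = e_{181}(P',Q')^{170}, since 148*170 = 1 mod 181.
n = 181 = (10110101)_2 (8 bits, wt 5); accumulate f_{181,P'}(Q'+S)/f_{181,P'}(S) along the 7-step ladder.
e_{181}(P',Q') = 130245889614345 + 157417234532885*t + 72573490578079*t^2 + 190737872804583*t^3 + 50014458022281*t^4 + 42377605662147*t^5.
Thus e_{181}(P,Q) = 79394323942569 + 109304105972579*t + 108588529038756*t^2 + 83482089314207*t^3 + 188515861712291*t^4 + 77287594106532*t^5.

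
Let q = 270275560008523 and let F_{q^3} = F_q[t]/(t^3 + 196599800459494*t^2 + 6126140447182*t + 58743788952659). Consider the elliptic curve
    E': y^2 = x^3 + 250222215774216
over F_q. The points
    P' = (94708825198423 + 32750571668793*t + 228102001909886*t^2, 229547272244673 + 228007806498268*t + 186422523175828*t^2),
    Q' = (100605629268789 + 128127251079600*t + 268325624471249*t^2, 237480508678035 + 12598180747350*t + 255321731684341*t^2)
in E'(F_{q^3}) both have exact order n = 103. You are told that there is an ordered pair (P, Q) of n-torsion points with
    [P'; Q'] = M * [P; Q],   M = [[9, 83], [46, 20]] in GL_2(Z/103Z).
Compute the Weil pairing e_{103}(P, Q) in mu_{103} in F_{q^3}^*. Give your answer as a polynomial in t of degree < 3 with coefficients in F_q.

169348743401796 + 113505096235233*t + 228505029628666*t^2

Under M = [[9,83],[46,20]] in GL_2(Z/103), e_{103}(P',Q') = e_{103}(P,Q)^(9*20-83*46 mod 103).
det M = 9*20 - 83*46 = -3638 = 70 (mod 103); 70^{-1} = 78 (mod 103).
Run Miller on y^2=x^3+250222215774216 over F_{270275560008523}: ladder 1100111 (7 bits); e = f_P(D_Q)/f_Q(D_P).
Result: e(P',Q') = 210499783144435 + 181713865477522*t + 220538442744205*t^2.
Thus e_{103}(P,Q) = 169348743401796 + 113505096235233*t + 228505029628666*t^2.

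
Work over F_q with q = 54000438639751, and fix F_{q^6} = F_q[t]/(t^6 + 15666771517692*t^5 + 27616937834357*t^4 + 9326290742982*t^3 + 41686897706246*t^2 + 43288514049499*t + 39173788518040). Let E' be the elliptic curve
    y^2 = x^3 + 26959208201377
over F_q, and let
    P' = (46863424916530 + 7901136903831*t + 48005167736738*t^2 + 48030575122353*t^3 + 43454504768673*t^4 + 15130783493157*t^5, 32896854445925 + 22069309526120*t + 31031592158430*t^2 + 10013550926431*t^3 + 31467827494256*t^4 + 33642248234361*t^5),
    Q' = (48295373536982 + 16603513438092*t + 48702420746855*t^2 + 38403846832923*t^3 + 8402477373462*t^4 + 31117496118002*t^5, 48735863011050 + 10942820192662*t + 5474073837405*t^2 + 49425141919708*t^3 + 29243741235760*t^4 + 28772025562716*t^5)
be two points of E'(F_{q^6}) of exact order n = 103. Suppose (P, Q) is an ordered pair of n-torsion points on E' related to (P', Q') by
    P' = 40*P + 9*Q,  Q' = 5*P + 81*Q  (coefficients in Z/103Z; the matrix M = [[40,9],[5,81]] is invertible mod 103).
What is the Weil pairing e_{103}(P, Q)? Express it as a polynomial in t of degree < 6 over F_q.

38744195720547 + 1338840114088*t + 50556907446077*t^2 + 16699552719571*t^3 + 51840716353352*t^4 + 21797723465988*t^5

e_{103} is bilinear + alternating on E[103], so e_{103}(40*P + 9*Q, 5*P + 81*Q) = e_{103}(P,Q)^(40*81-9*5).
So e_{103}(P,Q) = e_{103}(P',Q')^{52}, since 2*52 = 1 mod 103.
Double-and-add over 1100111: 7-1 doublings, 5-1 additions; each step l_{T,T}/v_{2T} or l_{T,P'}/v at Q'+S for random S.
Miller gives e_{103}(P',Q') = 16591874413533 + 32447447858568*t + 19393247624481*t^2 + 49599918100684*t^3 + 53976300193088*t^4 + 32344727793327*t^5 in F_{54000438639751^6}.
(16591874413533 + 32447447858568*t + 19393247624481*t^2 + 49599918100684*t^3 + 53976300193088*t^4 + 32344727793327*t^5)^{52} mod (54000438639751,f) = 38744195720547 + 1338840114088*t + 50556907446077*t^2 + 16699552719571*t^3 + 51840716353352*t^4 + 21797723465988*t^5.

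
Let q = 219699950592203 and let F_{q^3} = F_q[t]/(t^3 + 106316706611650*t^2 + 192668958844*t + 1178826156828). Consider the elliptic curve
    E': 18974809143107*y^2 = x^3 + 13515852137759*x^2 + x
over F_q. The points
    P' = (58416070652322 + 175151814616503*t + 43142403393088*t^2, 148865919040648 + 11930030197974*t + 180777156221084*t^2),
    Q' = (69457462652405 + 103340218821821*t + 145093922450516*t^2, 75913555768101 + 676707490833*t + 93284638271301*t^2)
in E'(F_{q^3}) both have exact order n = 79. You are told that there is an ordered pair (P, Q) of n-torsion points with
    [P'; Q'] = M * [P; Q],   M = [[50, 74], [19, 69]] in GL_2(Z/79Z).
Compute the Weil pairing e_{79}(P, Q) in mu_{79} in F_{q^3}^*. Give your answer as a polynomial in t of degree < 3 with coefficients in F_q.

179395760943887 + 207169769660449*t + 162983638558535*t^2

Since e_{79}(P,P)=e_{79}(Q,Q)=1 and e_{79}(Q,P)=e_{79}(P,Q)^{-1}, expanding e_{79}(50*P + 74*Q,19*P + 69*Q) leaves e(P,Q)^det(M).
det(M) mod 79 = 69; its inverse in (Z/79)^* is 71 (check: 69*71 mod 79 = 1).
(x,y)|->(89382921194645x+219386962637188,89382921194645y) sends E' to y^2=x^3+13465867432297*x+177490839289906.
Run Miller on y^2=x^3+13465867432297*x+177490839289906 over F_{219699950592203}: ladder 1001111 (7 bits); e = f_P(D_Q)/f_Q(D_P).
The quotient is 114240108125464 + 175270288899153*t + 102067256523384*t^2.
Finally e_{79}(P,Q) = 179395760943887 + 207169769660449*t + 162983638558535*t^2.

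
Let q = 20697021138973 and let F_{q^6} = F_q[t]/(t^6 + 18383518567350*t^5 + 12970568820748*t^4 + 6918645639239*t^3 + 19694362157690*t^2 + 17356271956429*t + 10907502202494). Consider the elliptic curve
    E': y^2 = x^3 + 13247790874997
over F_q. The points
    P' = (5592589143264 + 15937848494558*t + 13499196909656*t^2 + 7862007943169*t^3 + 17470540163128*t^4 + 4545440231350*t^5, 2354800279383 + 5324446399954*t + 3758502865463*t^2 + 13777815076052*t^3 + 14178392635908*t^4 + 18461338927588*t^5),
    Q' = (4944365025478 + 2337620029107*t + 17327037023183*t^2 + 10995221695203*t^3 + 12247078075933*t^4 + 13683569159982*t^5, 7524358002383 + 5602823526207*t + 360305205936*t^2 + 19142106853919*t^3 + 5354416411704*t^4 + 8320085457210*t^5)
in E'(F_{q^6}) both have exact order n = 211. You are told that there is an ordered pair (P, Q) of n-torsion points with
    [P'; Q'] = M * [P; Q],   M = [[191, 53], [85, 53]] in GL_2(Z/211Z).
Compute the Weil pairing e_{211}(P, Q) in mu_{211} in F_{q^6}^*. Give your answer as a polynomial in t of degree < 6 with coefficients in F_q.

19996355364786 + 13163071629844*t + 11507564222827*t^2 + 6699498657273*t^3 + 6774745831627*t^4 + 2299297589689*t^5

Alternating bilinearity on E[211] (values in mu_{211} in F_{20697021138973^6}) gives e(P',Q') = e(P,Q)^det(M).
191*53 - 53*85 = 5618; reduced mod 211: det = 132, inverse 8.
Miller loop for e_{211} over F_{20697021138973^6}: bits of 211 = 11010011; 7 double steps + 4 add steps, l/v at each.
The quotient is 9791185188043 + 19343063743581*t + 7979683805929*t^2 + 19121677979125*t^3 + 17175263305160*t^4 + 16351979773205*t^5.
Raise to 8: e(P,Q) = 19996355364786 + 13163071629844*t + 11507564222827*t^2 + 6699498657273*t^3 + 6774745831627*t^4 + 2299297589689*t^5 in mu_{211}.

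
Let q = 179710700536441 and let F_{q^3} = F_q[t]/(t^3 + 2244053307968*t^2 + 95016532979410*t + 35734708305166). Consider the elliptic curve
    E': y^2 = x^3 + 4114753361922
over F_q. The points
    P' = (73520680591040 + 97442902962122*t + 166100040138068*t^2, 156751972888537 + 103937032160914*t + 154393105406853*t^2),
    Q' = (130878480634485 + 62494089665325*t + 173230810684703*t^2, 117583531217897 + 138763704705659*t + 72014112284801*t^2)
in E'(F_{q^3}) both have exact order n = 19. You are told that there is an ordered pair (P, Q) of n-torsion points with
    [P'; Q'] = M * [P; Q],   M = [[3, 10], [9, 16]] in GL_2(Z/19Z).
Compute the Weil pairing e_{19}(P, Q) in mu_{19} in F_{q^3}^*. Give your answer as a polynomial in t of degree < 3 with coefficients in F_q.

Under M = [[3,10],[9,16]] in GL_2(Z/19), e_{19}(P',Q') = e_{19}(P,Q)^(3*16-10*9 mod 19).
Inverting 15 mod 19: 14. Thus e_{19}(P,Q) = e(P',Q')^{14}.
Build f_{19,P'} and f_{19,Q'} via the 5-bit ladder of 19=10011_2; evaluate at shifted divisors; quotient in F_{179710700536441^3}.
f_P(D_Q)/f_Q(D_P) = 123270611570454 + 179033135870941*t + 135756450600159*t^2.
Raise to 14: e(P,Q) = 87166287050952 + 134619004892627*t + 69687569457578*t^2 in mu_{19}.

87166287050952 + 134619004892627*t + 69687569457578*t^2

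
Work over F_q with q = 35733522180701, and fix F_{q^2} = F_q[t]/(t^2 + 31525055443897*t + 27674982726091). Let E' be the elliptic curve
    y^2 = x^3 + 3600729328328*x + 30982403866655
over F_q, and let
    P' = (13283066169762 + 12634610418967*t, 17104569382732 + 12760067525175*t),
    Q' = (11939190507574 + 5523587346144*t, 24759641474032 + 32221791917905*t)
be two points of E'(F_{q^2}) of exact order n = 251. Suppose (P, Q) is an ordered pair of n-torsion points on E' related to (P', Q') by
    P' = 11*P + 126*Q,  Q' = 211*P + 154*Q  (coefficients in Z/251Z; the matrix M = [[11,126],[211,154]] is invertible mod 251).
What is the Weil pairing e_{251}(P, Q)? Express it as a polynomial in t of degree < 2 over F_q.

Under M = [[11,126],[211,154]] in GL_2(Z/251), e_{251}(P',Q') = e_{251}(P,Q)^(11*154-126*211 mod 251).
Inverting 208 mod 251: 35. Thus e_{251}(P,Q) = e(P',Q')^{35}.
n = 251 = (11111011)_2 (8 bits, wt 7); accumulate f_{251,P'}(Q'+S)/f_{251,P'}(S) along the 7-step ladder.
The quotient is 31785043280864 + 919749298115*t.
Thus e_{251}(P,Q) = 190418699958 + 22454683581686*t.

190418699958 + 22454683581686*t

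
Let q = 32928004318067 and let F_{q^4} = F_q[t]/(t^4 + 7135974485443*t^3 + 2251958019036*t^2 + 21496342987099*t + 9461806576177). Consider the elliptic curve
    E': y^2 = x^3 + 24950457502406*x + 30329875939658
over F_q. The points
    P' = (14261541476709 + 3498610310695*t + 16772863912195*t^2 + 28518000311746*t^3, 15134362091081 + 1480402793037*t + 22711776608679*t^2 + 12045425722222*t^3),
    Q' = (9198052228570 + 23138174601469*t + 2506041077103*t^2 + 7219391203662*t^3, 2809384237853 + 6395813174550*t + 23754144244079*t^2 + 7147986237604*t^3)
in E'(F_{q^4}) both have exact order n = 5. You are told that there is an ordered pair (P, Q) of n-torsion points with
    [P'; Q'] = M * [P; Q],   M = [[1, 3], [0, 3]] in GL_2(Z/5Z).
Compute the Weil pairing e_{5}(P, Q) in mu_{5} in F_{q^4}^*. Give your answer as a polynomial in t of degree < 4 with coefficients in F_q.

Alternating bilinearity on E[5] (values in mu_{5} in F_{32928004318067^4}) gives e(P',Q') = e(P,Q)^det(M).
det M = 1*3 - 3*0 = 3 = 3 (mod 5); 3^{-1} = 2 (mod 5).
Run Miller on y^2=x^3+24950457502406*x+30329875939658 over F_{32928004318067}: ladder 101 (3 bits); e = f_P(D_Q)/f_Q(D_P).
Miller gives e_{5}(P',Q') = 30741499729945 + 14851385637926*t + 16426758444647*t^2 + 28797230799097*t^3 in F_{32928004318067^4}.
Thus e_{5}(P,Q) = 28239746711043 + 3839108730118*t + 28321036308483*t^2 + 16655409538275*t^3.

28239746711043 + 3839108730118*t + 28321036308483*t^2 + 16655409538275*t^3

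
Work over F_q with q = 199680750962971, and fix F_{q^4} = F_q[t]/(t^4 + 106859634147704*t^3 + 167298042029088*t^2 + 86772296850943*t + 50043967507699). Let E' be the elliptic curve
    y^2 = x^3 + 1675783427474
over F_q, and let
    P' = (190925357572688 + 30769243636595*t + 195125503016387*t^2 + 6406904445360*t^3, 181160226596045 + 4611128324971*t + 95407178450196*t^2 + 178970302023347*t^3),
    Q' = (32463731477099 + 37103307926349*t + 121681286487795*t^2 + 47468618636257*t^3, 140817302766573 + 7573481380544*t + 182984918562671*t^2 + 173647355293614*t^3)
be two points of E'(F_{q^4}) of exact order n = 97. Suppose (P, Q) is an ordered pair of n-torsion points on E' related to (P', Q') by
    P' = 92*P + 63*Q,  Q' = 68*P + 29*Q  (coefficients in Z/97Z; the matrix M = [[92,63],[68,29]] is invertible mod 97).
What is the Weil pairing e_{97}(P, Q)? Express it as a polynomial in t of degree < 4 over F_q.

60667534389978 + 32632752476432*t + 117705502297579*t^2 + 172457199067452*t^3

Alternating bilinearity on E[97] (values in mu_{97} in F_{199680750962971^4}) gives e(P',Q') = e(P,Q)^det(M).
92*29 - 63*68 = -1616; reduced mod 97: det = 33, inverse 50.
Build f_{97,P'} and f_{97,Q'} via the 7-bit ladder of 97=1100001_2; evaluate at shifted divisors; quotient in F_{199680750962971^4}.
So e_{97}(P',Q') = 144323719456816 + 184349218447330*t + 137645800824218*t^2 + 188199822886331*t^3.
Raise to 50: e(P,Q) = 60667534389978 + 32632752476432*t + 117705502297579*t^2 + 172457199067452*t^3 in mu_{97}.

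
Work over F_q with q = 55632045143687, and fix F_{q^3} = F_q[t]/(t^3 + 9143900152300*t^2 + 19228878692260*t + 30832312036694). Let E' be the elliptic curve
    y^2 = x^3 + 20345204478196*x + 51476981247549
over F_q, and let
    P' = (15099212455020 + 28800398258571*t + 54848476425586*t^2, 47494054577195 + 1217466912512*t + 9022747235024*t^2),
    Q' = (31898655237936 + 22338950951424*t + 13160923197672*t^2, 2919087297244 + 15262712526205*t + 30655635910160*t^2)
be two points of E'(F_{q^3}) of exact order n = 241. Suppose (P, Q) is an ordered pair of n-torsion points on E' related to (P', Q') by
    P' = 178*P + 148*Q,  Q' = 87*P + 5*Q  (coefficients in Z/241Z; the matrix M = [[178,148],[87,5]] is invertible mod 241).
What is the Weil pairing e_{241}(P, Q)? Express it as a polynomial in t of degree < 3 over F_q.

51264777815724 + 31946664135696*t + 13085764304408*t^2

Under M = [[178,148],[87,5]] in GL_2(Z/241), e_{241}(P',Q') = e_{241}(P,Q)^(178*5-148*87 mod 241).
178*5 - 148*87 = -11986; reduced mod 241: det = 64, inverse 177.
n = 241 = (11110001)_2 (8 bits, wt 5); accumulate f_{241,P'}(Q'+S)/f_{241,P'}(S) along the 7-step ladder.
Miller gives e_{241}(P',Q') = 1071867749424 + 41076731639982*t + 8147971226117*t^2 in F_{55632045143687^3}.
Thus e_{241}(P,Q) = 51264777815724 + 31946664135696*t + 13085764304408*t^2.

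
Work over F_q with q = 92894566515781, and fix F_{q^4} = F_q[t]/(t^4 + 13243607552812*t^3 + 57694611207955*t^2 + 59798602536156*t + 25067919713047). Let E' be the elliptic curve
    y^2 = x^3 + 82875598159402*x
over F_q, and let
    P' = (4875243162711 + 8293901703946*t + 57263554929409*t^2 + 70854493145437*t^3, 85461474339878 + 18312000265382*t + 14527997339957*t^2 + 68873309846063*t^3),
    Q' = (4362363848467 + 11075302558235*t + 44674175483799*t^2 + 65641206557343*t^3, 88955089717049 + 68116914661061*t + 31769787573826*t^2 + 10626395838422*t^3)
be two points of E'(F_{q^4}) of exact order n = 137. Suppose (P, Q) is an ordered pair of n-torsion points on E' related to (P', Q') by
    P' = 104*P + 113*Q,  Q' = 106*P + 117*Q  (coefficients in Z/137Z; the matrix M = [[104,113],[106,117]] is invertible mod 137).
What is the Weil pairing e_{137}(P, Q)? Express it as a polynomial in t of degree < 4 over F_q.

Alternating bilinearity on E[137] (values in mu_{137} in F_{92894566515781^4}) gives e(P',Q') = e(P,Q)^det(M).
Inverting 53 mod 137: 106. Thus e_{137}(P,Q) = e(P',Q')^{106}.
Double-and-add over 10001001: 8-1 doublings, 3-1 additions; each step l_{T,T}/v_{2T} or l_{T,P'}/v at Q'+S for random S.
The quotient is 40617652613548 + 68909090321524*t + 40607625733818*t^2 + 86677313447662*t^3.
Raise to 106: e(P,Q) = 23829997903380 + 63818066529774*t + 86627256435004*t^2 + 91625584244186*t^3 in mu_{137}.

23829997903380 + 63818066529774*t + 86627256435004*t^2 + 91625584244186*t^3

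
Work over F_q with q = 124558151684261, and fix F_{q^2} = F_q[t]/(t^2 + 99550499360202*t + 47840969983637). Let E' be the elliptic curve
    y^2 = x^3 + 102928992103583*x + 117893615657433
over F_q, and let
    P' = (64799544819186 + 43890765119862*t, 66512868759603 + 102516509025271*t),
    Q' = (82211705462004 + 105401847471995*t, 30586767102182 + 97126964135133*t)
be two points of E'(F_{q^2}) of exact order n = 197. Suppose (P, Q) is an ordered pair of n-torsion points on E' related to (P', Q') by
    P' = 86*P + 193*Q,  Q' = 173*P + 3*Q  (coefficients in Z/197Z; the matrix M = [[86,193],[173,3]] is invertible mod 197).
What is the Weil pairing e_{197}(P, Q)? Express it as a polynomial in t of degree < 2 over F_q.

Since e_{197}(P,P)=e_{197}(Q,Q)=1 and e_{197}(Q,P)=e_{197}(P,Q)^{-1}, expanding e_{197}(86*P + 193*Q,173*P + 3*Q) leaves e(P,Q)^det(M).
86*3 - 193*173 = -33131; reduced mod 197: det = 162, inverse 45.
8-bit Miller (11000101) on E'/F_{124558151684261} with a'=102928992103583, b'=117893615657433: accumulate tangent/chord ratios at Q'+S and P'+S'.
e_{197}(P',Q') = 52335597779708 + 35539942072543*t.
Hence e(P,Q) = 25064621060555 + 15983341223508*t in F_{124558151684261^2}^*.

25064621060555 + 15983341223508*t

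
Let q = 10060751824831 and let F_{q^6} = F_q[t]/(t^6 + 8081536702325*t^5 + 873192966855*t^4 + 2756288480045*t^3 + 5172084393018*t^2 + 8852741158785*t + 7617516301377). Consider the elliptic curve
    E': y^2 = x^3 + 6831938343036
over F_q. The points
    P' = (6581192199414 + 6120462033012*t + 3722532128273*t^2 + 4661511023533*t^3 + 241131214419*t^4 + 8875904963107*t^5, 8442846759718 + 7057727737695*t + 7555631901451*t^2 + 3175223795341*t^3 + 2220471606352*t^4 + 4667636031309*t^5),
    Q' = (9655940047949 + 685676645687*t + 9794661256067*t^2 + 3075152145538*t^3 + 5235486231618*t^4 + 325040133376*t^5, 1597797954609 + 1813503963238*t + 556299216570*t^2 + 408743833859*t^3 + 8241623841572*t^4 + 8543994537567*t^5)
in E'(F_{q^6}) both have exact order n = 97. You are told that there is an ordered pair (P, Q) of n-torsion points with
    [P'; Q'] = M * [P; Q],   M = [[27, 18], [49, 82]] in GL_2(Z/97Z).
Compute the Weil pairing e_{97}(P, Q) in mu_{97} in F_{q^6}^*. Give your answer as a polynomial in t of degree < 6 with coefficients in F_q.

6448057061468 + 9869349277630*t + 4655087961852*t^2 + 6622535966333*t^3 + 1847541223191*t^4 + 7871963192574*t^5

Under M = [[27,18],[49,82]] in GL_2(Z/97), e_{97}(P',Q') = e_{97}(P,Q)^(27*82-18*49 mod 97).
Inverting 71 mod 97: 41. Thus e_{97}(P,Q) = e(P',Q')^{41}.
Double-and-add over 1100001: 7-1 doublings, 3-1 additions; each step l_{T,T}/v_{2T} or l_{T,P'}/v at Q'+S for random S.
f_P(D_Q)/f_Q(D_P) = 2532103572382 + 7723590923250*t + 3254042533496*t^2 + 5526352004462*t^3 + 6325348128859*t^4 + 1174968368901*t^5.
Raise to 41: e(P,Q) = 6448057061468 + 9869349277630*t + 4655087961852*t^2 + 6622535966333*t^3 + 1847541223191*t^4 + 7871963192574*t^5 in mu_{97}.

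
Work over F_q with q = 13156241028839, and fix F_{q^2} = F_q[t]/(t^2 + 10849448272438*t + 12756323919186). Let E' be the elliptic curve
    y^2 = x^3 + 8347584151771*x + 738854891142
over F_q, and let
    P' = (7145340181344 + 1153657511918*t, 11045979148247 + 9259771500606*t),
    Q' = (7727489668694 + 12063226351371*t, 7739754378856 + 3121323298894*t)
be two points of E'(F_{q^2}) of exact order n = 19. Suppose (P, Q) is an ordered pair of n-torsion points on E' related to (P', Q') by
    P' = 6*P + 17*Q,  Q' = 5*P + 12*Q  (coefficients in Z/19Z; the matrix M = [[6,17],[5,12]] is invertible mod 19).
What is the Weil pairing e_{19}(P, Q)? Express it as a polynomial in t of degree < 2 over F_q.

7943317219311 + 867321089784*t

The 19-Weil pairing on E[19] over F_{13156241028839} is alternating-bilinear: e_{19}(P',Q') = e_{19}(P,Q)^det(M).
det M = 6*12 - 17*5 = -13 = 6 (mod 19); 6^{-1} = 16 (mod 19).
Run Miller on y^2=x^3+8347584151771*x+738854891142 over F_{13156241028839}: ladder 10011 (5 bits); e = f_P(D_Q)/f_Q(D_P).
f_P(D_Q)/f_Q(D_P) = 4022293627949 + 12244209958885*t.
Thus e_{19}(P,Q) = 7943317219311 + 867321089784*t.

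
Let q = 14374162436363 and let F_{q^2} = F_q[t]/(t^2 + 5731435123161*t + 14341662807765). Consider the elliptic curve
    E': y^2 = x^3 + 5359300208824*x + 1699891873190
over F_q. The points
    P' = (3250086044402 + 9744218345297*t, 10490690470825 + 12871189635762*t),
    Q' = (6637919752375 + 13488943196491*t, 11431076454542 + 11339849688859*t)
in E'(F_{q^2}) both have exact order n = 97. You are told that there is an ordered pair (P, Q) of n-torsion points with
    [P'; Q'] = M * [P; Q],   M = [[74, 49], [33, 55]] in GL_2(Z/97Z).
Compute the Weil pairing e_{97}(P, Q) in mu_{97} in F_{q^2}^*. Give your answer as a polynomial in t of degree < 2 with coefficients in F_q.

7512823007532 + 8808735165629*t

e_{97} is bilinear + alternating on E[97], so e_{97}(74*P + 49*Q, 33*P + 55*Q) = e_{97}(P,Q)^(74*55-49*33).
So e_{97}(P,Q) = e_{97}(P',Q')^{52}, since 28*52 = 1 mod 97.
Run Miller on y^2=x^3+5359300208824*x+1699891873190 over F_{14374162436363}: ladder 1100001 (7 bits); e = f_P(D_Q)/f_Q(D_P).
Miller gives e_{97}(P',Q') = 614041711473 + 375621946610*t in F_{14374162436363^2}.
Finally e_{97}(P,Q) = 7512823007532 + 8808735165629*t.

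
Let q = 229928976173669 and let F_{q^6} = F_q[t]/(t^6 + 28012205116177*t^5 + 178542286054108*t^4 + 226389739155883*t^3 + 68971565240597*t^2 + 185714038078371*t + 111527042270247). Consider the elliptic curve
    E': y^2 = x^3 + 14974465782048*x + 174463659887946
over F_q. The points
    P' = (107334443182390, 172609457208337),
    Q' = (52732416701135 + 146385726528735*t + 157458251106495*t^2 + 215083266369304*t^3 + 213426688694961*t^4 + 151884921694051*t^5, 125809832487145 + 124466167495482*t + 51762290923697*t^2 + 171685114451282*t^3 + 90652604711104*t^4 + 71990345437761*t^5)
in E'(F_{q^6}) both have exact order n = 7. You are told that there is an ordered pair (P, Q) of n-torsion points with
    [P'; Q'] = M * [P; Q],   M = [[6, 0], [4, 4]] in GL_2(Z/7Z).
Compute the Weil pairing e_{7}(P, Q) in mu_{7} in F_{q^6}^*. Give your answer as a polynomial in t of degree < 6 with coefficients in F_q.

143629918648340 + 195468848768103*t + 146033761236870*t^2 + 1864277456240*t^3 + 105100793347290*t^4 + 137784215363733*t^5

e_{7} is bilinear + alternating on E[7], so e_{7}(6*P, 4*P + 4*Q) = e_{7}(P,Q)^(6*4-0*4).
Hence e(P,Q) = e(P',Q')^{5} where 5 = 3^{-1} mod 7.
Build f_{7,P'} and f_{7,Q'} via the 3-bit ladder of 7=111_2; evaluate at shifted divisors; quotient in F_{229928976173669^6}.
e_{7}(P',Q') = 218256306952838 + 206675198059566*t + 142184964038509*t^2 + 119633742476338*t^3 + 69583816435417*t^4 + 162405581795380*t^5.
e_{7}(P,Q) = (218256306952838 + 206675198059566*t + 142184964038509*t^2 + 119633742476338*t^3 + 69583816435417*t^4 + 162405581795380*t^5)^{5} = 143629918648340 + 195468848768103*t + 146033761236870*t^2 + 1864277456240*t^3 + 105100793347290*t^4 + 137784215363733*t^5.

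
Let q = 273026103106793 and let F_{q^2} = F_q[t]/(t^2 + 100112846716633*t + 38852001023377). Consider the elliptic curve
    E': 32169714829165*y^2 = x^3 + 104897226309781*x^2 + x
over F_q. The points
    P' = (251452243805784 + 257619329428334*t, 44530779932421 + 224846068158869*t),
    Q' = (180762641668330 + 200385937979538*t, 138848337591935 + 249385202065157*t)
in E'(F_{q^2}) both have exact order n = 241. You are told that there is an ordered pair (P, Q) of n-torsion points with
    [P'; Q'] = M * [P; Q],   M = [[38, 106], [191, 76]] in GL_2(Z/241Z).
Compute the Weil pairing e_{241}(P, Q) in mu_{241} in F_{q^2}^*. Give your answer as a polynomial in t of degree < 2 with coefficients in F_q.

18151669446422 + 219839046588226*t

The 241-Weil pairing on E[241] over F_{273026103106793} is alternating-bilinear: e_{241}(P',Q') = e_{241}(P,Q)^det(M).
So e_{241}(P,Q) = e_{241}(P',Q')^{40}, since 235*40 = 1 mod 241.
Set x_W=35573593299649*u+178030444315269, y_W=35573593299649*v; then E': y_W^2=x_W^3+191391046331224*x_W+121349345212796.
Miller loop for e_{241} over F_{273026103106793^2}: bits of 241 = 11110001; 7 double steps + 4 add steps, l/v at each.
The quotient is 25516481104333 + 172109674312654*t.
Raise to 40: e(P,Q) = 18151669446422 + 219839046588226*t in mu_{241}.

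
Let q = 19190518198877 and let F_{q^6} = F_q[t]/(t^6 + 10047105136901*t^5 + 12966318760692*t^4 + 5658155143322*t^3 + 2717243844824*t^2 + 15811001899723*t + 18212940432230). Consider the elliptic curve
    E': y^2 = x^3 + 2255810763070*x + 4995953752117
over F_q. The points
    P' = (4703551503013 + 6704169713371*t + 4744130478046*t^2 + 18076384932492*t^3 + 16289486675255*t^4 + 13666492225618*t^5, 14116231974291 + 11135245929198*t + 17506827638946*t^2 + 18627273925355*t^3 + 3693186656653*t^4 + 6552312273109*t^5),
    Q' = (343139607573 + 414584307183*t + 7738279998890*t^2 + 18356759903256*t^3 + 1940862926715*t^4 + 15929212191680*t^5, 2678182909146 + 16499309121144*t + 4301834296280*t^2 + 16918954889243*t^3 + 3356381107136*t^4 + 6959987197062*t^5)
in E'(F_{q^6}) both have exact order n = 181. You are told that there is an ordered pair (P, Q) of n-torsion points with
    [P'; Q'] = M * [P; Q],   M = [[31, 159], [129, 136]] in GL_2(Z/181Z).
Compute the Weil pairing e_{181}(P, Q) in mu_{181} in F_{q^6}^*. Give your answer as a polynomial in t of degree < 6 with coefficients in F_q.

367604407577 + 2332799543360*t + 7508901004052*t^2 + 18457179288105*t^3 + 10170321939345*t^4 + 7680025727846*t^5

Under M = [[31,159],[129,136]] in GL_2(Z/181), e_{181}(P',Q') = e_{181}(P,Q)^(31*136-159*129 mod 181).
So e_{181}(P,Q) = e_{181}(P',Q')^{36}, since 176*36 = 1 mod 181.
Run Miller on y^2=x^3+2255810763070*x+4995953752117 over F_{19190518198877}: ladder 10110101 (8 bits); e = f_P(D_Q)/f_Q(D_P).
e_{181}(P',Q') = 4266745070557 + 2638176631346*t + 16062561257923*t^2 + 7841109719196*t^3 + 11923262950610*t^4 + 13810778550650*t^5.
Thus e_{181}(P,Q) = 367604407577 + 2332799543360*t + 7508901004052*t^2 + 18457179288105*t^3 + 10170321939345*t^4 + 7680025727846*t^5.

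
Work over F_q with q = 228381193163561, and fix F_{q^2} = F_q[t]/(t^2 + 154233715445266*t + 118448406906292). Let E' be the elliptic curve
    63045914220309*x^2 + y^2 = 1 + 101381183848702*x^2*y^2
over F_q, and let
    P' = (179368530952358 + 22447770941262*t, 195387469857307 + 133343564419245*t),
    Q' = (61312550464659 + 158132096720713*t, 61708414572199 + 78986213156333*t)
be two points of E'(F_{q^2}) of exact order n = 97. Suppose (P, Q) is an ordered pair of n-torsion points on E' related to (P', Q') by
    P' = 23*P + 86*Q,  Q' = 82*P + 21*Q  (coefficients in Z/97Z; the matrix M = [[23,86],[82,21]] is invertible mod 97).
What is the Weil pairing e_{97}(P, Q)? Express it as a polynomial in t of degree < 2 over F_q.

85975006175855 + 117632553799048*t

Since e_{97}(P,P)=e_{97}(Q,Q)=1 and e_{97}(Q,P)=e_{97}(P,Q)^{-1}, expanding e_{97}(23*P + 86*Q,82*P + 21*Q) leaves e(P,Q)^det(M).
So e_{97}(P,Q) = e_{97}(P',Q')^{18}, since 27*18 = 1 mod 97.
Edwards a_E,d_E -> Montgomery A=96957610322527,B=179442552260097 -> Weierstrass 85469912095592,120409932904460 via alpha=65468048538762,beta=47511480883792.
7-bit Miller (1100001) on E'/F_{228381193163561} with a'=85469912095592, b'=120409932904460: accumulate tangent/chord ratios at Q'+S and P'+S'.
Miller gives e_{97}(P',Q') = 213584870484943 + 155704149657946*t in F_{228381193163561^2}.
(213584870484943 + 155704149657946*t)^{18} mod (228381193163561,f) = 85975006175855 + 117632553799048*t.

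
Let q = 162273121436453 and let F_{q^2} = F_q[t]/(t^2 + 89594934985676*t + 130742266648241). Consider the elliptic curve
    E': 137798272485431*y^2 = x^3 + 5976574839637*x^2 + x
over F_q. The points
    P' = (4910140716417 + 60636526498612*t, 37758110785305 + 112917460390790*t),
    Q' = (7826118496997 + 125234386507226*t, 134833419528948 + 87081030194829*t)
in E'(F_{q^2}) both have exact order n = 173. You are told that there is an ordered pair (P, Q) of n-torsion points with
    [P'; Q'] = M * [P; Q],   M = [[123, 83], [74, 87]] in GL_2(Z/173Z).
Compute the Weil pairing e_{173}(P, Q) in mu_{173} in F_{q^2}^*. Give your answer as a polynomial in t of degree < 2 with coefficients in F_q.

e_{173} is bilinear + alternating on E[173], so e_{173}(123*P + 83*Q, 74*P + 87*Q) = e_{173}(P,Q)^(123*87-83*74).
det M = 123*87 - 83*74 = 4559 = 61 (mod 173); 61^{-1} = 156 (mod 173).
Set x_W=69795594771471*u+37269636642320, y_W=69795594771471*v; then E': y_W^2=x_W^3+114243536781605*x_W+147949134551125.
n = 173 = (10101101)_2 (8 bits, wt 5); accumulate f_{173,P'}(Q'+S)/f_{173,P'}(S) along the 7-step ladder.
Miller gives e_{173}(P',Q') = 125241133103360 + 88836779620469*t in F_{162273121436453^2}.
Hence e(P,Q) = 100227605039799 + 89872598525032*t in F_{162273121436453^2}^*.

100227605039799 + 89872598525032*t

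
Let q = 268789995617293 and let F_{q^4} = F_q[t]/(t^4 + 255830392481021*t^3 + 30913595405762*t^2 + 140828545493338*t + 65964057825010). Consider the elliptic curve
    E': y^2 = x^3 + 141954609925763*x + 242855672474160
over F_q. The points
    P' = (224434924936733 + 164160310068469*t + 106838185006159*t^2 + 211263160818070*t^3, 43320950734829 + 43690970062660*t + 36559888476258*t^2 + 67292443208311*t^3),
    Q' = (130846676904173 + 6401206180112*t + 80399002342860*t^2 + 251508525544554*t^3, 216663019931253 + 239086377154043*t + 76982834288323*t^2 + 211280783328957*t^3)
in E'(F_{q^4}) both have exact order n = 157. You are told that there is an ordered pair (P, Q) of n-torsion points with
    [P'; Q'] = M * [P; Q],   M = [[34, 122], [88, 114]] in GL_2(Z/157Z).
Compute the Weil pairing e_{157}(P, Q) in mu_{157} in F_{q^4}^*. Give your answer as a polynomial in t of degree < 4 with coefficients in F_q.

209664972814477 + 139616878031739*t + 200713712464548*t^2 + 163199680592245*t^3

e_{157}(aP+bQ,cP+dQ) = e_{157}(P,Q)^(ad-bc); with (a,b,c,d)=(34,122,88,114) this gives the det-157 law.
So e_{157}(P,Q) = e_{157}(P',Q')^{36}, since 48*36 = 1 mod 157.
n = 157 = (10011101)_2 (8 bits, wt 5); accumulate f_{157,P'}(Q'+S)/f_{157,P'}(S) along the 7-step ladder.
Miller gives e_{157}(P',Q') = 192360172767715 + 17227790165322*t + 128734010941799*t^2 + 224092838916058*t^3 in F_{268789995617293^4}.
e_{157}(P,Q) = (192360172767715 + 17227790165322*t + 128734010941799*t^2 + 224092838916058*t^3)^{36} = 209664972814477 + 139616878031739*t + 200713712464548*t^2 + 163199680592245*t^3.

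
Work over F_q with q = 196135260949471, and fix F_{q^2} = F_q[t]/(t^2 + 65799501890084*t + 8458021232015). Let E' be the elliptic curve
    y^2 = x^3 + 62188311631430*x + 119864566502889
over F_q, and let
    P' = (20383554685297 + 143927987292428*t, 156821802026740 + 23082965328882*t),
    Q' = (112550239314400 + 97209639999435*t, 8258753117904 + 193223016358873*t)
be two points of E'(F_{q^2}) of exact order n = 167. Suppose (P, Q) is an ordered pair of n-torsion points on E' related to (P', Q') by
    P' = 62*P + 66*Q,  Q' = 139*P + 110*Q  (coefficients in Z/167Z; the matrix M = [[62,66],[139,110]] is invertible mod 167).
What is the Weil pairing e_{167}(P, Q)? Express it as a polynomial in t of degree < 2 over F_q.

e_{167} is bilinear + alternating on E[167], so e_{167}(62*P + 66*Q, 139*P + 110*Q) = e_{167}(P,Q)^(62*110-66*139).
So e_{167}(P,Q) = e_{167}(P',Q')^{73}, since 151*73 = 1 mod 167.
Double-and-add over 10100111: 8-1 doublings, 5-1 additions; each step l_{T,T}/v_{2T} or l_{T,P'}/v at Q'+S for random S.
e_{167}(P',Q') = 147374271941123 + 12251244923674*t.
Hence e(P,Q) = 173991776481041 + 185013641635946*t in F_{196135260949471^2}^*.

173991776481041 + 185013641635946*t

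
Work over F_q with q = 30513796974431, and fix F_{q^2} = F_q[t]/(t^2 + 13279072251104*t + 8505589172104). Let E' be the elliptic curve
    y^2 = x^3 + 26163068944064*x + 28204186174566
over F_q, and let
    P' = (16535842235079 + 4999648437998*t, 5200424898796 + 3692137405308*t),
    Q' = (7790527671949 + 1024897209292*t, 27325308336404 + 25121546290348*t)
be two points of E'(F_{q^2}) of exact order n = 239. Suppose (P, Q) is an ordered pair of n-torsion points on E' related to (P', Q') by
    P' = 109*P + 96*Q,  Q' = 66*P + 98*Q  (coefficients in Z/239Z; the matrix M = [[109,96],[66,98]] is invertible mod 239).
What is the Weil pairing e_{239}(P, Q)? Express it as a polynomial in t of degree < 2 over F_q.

Under M = [[109,96],[66,98]] in GL_2(Z/239), e_{239}(P',Q') = e_{239}(P,Q)^(109*98-96*66 mod 239).
So e_{239}(P,Q) = e_{239}(P',Q')^{201}, since 44*201 = 1 mod 239.
8-bit Miller (11101111) on E'/F_{30513796974431} with a'=26163068944064, b'=28204186174566: accumulate tangent/chord ratios at Q'+S and P'+S'.
Miller gives e_{239}(P',Q') = 16053887851500 + 29345026780274*t in F_{30513796974431^2}.
Thus e_{239}(P,Q) = 14962338128470 + 5767125159629*t.

14962338128470 + 5767125159629*t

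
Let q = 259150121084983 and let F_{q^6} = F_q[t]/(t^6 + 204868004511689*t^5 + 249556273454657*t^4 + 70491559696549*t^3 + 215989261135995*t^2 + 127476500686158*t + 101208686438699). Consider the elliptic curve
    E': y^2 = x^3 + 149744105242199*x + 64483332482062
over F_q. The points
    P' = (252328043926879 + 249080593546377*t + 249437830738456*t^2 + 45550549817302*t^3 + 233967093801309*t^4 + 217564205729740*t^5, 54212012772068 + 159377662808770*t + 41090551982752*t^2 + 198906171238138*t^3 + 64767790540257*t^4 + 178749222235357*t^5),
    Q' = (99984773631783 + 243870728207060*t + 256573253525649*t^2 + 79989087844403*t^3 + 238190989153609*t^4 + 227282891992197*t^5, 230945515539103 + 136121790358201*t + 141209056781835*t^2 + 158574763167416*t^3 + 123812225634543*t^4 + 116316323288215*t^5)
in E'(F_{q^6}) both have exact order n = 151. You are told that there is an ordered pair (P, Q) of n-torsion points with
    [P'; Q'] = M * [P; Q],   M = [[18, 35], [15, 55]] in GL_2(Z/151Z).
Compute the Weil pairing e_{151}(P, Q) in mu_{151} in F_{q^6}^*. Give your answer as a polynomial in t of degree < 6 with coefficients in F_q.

Under M = [[18,35],[15,55]] in GL_2(Z/151), e_{151}(P',Q') = e_{151}(P,Q)^(18*55-35*15 mod 151).
18*55 - 35*15 = 465; reduced mod 151: det = 12, inverse 63.
Run Miller on y^2=x^3+149744105242199*x+64483332482062 over F_{259150121084983}: ladder 10010111 (8 bits); e = f_P(D_Q)/f_Q(D_P).
So e_{151}(P',Q') = 120903438082053 + 170640038333153*t + 185064965669480*t^2 + 40775391524218*t^3 + 223168155048662*t^4 + 65982895276367*t^5.
e_{151}(P,Q) = (120903438082053 + 170640038333153*t + 185064965669480*t^2 + 40775391524218*t^3 + 223168155048662*t^4 + 65982895276367*t^5)^{63} = 155273164180644 + 52085545668745*t + 218671887152220*t^2 + 140653337397427*t^3 + 144056903594284*t^4 + 128479494087624*t^5.

155273164180644 + 52085545668745*t + 218671887152220*t^2 + 140653337397427*t^3 + 144056903594284*t^4 + 128479494087624*t^5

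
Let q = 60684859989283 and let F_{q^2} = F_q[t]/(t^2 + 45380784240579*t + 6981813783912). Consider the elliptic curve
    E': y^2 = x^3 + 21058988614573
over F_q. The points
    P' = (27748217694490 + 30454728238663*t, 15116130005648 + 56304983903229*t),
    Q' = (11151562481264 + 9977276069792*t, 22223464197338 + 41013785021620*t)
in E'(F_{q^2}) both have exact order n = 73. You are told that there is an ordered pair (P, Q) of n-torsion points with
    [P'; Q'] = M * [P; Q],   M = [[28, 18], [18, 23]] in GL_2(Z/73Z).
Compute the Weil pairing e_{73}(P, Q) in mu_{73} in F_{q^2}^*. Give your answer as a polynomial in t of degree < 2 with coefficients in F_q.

Since e_{73}(P,P)=e_{73}(Q,Q)=1 and e_{73}(Q,P)=e_{73}(P,Q)^{-1}, expanding e_{73}(28*P + 18*Q,18*P + 23*Q) leaves e(P,Q)^det(M).
So e_{73}(P,Q) = e_{73}(P',Q')^{60}, since 28*60 = 1 mod 73.
7-bit Miller (1001001) on E'/F_{60684859989283} with a'=0, b'=21058988614573: accumulate tangent/chord ratios at Q'+S and P'+S'.
f_P(D_Q)/f_Q(D_P) = 258642089770 + 40908300134684*t.
Thus e_{73}(P,Q) = 14654373334881 + 7638004070407*t.

14654373334881 + 7638004070407*t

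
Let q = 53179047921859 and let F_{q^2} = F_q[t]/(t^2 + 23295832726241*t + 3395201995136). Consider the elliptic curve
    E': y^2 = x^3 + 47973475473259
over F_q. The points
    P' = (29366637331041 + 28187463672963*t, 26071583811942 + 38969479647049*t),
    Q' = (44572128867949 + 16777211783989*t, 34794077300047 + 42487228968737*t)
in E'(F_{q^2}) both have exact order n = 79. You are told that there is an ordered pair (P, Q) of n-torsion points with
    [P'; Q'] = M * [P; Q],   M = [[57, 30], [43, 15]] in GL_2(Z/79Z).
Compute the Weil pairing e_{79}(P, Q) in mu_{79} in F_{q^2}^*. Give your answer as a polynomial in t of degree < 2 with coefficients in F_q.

e_{79}(aP+bQ,cP+dQ) = e_{79}(P,Q)^(ad-bc); with (a,b,c,d)=(57,30,43,15) this gives the det-79 law.
det M = 57*15 - 30*43 = -435 = 39 (mod 79); 39^{-1} = 77 (mod 79).
Run Miller on y^2=x^3+47973475473259 over F_{53179047921859}: ladder 1001111 (7 bits); e = f_P(D_Q)/f_Q(D_P).
Miller gives e_{79}(P',Q') = 16016797250999 + 3423704686948*t in F_{53179047921859^2}.
Thus e_{79}(P,Q) = 2477135880178 + 12136193772061*t.

2477135880178 + 12136193772061*t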